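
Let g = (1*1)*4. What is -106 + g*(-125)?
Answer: -606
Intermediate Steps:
g = 4 (g = 1*4 = 4)
-106 + g*(-125) = -106 + 4*(-125) = -106 - 500 = -606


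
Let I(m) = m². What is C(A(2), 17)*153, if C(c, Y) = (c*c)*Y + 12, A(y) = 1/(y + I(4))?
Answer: 66385/36 ≈ 1844.0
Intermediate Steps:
A(y) = 1/(16 + y) (A(y) = 1/(y + 4²) = 1/(y + 16) = 1/(16 + y))
C(c, Y) = 12 + Y*c² (C(c, Y) = c²*Y + 12 = Y*c² + 12 = 12 + Y*c²)
C(A(2), 17)*153 = (12 + 17*(1/(16 + 2))²)*153 = (12 + 17*(1/18)²)*153 = (12 + 17*(1/324))*153 = (12 + 17/324)*153 = (3905/324)*153 = 66385/36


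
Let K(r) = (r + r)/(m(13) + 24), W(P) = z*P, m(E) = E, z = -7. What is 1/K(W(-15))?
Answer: 37/210 ≈ 0.17619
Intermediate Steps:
W(P) = -7*P
K(r) = 2*r/37 (K(r) = (r + r)/(13 + 24) = (2*r)/37 = (2*r)*(1/37) = 2*r/37)
1/K(W(-15)) = 1/(2*(-7*(-15))/37) = 1/((2/37)*105) = 1/(210/37) = 37/210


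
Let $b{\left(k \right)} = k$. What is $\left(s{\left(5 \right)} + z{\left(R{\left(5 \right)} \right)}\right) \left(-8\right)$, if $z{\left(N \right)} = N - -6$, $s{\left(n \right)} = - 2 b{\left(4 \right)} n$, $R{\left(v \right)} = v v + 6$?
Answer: $24$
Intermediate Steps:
$R{\left(v \right)} = 6 + v^{2}$ ($R{\left(v \right)} = v^{2} + 6 = 6 + v^{2}$)
$s{\left(n \right)} = - 8 n$ ($s{\left(n \right)} = \left(-2\right) 4 n = - 8 n$)
$z{\left(N \right)} = 6 + N$ ($z{\left(N \right)} = N + 6 = 6 + N$)
$\left(s{\left(5 \right)} + z{\left(R{\left(5 \right)} \right)}\right) \left(-8\right) = \left(\left(-8\right) 5 + \left(6 + \left(6 + 5^{2}\right)\right)\right) \left(-8\right) = \left(-40 + \left(6 + \left(6 + 25\right)\right)\right) \left(-8\right) = \left(-40 + \left(6 + 31\right)\right) \left(-8\right) = \left(-40 + 37\right) \left(-8\right) = \left(-3\right) \left(-8\right) = 24$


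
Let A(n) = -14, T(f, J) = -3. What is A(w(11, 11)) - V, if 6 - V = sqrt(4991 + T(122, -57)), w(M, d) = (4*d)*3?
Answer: -20 + 2*sqrt(1247) ≈ 50.626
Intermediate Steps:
w(M, d) = 12*d
V = 6 - 2*sqrt(1247) (V = 6 - sqrt(4991 - 3) = 6 - sqrt(4988) = 6 - 2*sqrt(1247) ≈ -64.626)
A(w(11, 11)) - V = -14 - (6 - 2*sqrt(1247)) = -14 + (-6 + 2*sqrt(1247)) = -20 + 2*sqrt(1247)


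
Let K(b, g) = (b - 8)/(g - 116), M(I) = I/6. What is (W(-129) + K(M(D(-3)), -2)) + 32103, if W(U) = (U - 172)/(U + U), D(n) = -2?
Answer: 1894150/59 ≈ 32104.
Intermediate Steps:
M(I) = I/6 (M(I) = I*(⅙) = I/6)
K(b, g) = (-8 + b)/(-116 + g)
W(U) = (-172 + U)/(2*U) (W(U) = (-172 + U)/((2*U)) = (-172 + U)*(1/(2*U)) = (-172 + U)/(2*U))
(W(-129) + K(M(D(-3)), -2)) + 32103 = ((½)*(-172 - 129)/(-129) + (-8 + (⅙)*(-2))/(-116 - 2)) + 32103 = ((½)*(-1/129)*(-301) + (-8 - ⅓)/(-118)) + 32103 = (7/6 - 1/118*(-25/3)) + 32103 = (7/6 + 25/354) + 32103 = 73/59 + 32103 = 1894150/59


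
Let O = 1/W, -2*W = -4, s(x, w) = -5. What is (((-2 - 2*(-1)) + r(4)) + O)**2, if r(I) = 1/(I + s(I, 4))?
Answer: 1/4 ≈ 0.25000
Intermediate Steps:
W = 2 (W = -1/2*(-4) = 2)
r(I) = 1/(-5 + I) (r(I) = 1/(I - 5) = 1/(-5 + I))
O = 1/2 ≈ 0.50000
(((-2 - 2*(-1)) + r(4)) + O)**2 = (((-2 - 2*(-1)) + 1/(-5 + 4)) + 1/2)**2 = (((-2 + 2) + 1/(-1)) + 1/2)**2 = ((0 - 1) + 1/2)**2 = (-1 + 1/2)**2 = (-1/2)**2 = 1/4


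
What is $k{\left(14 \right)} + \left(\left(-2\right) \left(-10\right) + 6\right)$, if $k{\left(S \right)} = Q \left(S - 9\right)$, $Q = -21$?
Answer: $-79$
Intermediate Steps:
$k{\left(S \right)} = 189 - 21 S$ ($k{\left(S \right)} = - 21 \left(S - 9\right) = - 21 \left(-9 + S\right) = 189 - 21 S$)
$k{\left(14 \right)} + \left(\left(-2\right) \left(-10\right) + 6\right) = \left(189 - 294\right) + \left(\left(-2\right) \left(-10\right) + 6\right) = \left(189 - 294\right) + \left(20 + 6\right) = -105 + 26 = -79$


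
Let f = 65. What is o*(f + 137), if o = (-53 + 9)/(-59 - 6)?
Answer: 8888/65 ≈ 136.74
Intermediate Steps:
o = 44/65 (o = -44/(-65) = -44*(-1/65) = 44/65 ≈ 0.67692)
o*(f + 137) = 44*(65 + 137)/65 = (44/65)*202 = 8888/65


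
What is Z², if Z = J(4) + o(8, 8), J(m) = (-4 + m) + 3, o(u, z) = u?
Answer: 121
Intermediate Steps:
J(m) = -1 + m
Z = 11 (Z = (-1 + 4) + 8 = 3 + 8 = 11)
Z² = 11² = 121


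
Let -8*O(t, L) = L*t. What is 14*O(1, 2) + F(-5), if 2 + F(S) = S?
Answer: -21/2 ≈ -10.500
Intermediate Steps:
O(t, L) = -L*t/8
F(S) = -2 + S
14*O(1, 2) + F(-5) = 14*(-1/8*2*1) + (-2 - 5) = 14*(-1/4) - 7 = -7/2 - 7 = -21/2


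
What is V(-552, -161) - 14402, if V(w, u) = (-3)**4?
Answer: -14321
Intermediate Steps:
V(w, u) = 81
V(-552, -161) - 14402 = 81 - 14402 = -14321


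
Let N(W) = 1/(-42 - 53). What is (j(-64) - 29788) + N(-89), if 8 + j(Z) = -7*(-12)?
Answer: -2822641/95 ≈ -29712.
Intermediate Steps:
j(Z) = 76 (j(Z) = -8 - 7*(-12) = -8 + 84 = 76)
N(W) = -1/95 (N(W) = 1/(-95) = -1/95)
(j(-64) - 29788) + N(-89) = (76 - 29788) - 1/95 = -29712 - 1/95 = -2822641/95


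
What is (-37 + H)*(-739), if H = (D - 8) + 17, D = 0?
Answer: 20692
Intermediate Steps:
H = 9 (H = (0 - 8) + 17 = -8 + 17 = 9)
(-37 + H)*(-739) = (-37 + 9)*(-739) = -28*(-739) = 20692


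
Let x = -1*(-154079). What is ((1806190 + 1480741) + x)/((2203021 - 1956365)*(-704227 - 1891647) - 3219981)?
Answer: -688202/128058223465 ≈ -5.3741e-6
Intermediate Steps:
x = 154079
((1806190 + 1480741) + x)/((2203021 - 1956365)*(-704227 - 1891647) - 3219981) = ((1806190 + 1480741) + 154079)/((2203021 - 1956365)*(-704227 - 1891647) - 3219981) = (3286931 + 154079)/(246656*(-2595874) - 3219981) = 3441010/(-640287897344 - 3219981) = 3441010/(-640291117325) = 3441010*(-1/640291117325) = -688202/128058223465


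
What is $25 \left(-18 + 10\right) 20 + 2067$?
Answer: $-1933$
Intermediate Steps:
$25 \left(-18 + 10\right) 20 + 2067 = 25 \left(-8\right) 20 + 2067 = \left(-200\right) 20 + 2067 = -4000 + 2067 = -1933$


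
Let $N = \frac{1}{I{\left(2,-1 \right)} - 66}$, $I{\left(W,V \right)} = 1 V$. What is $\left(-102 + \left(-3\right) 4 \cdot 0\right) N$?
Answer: $\frac{102}{67} \approx 1.5224$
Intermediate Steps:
$I{\left(W,V \right)} = V$
$N = - \frac{1}{67}$ ($N = \frac{1}{-1 - 66} = \frac{1}{-67} = - \frac{1}{67} \approx -0.014925$)
$\left(-102 + \left(-3\right) 4 \cdot 0\right) N = \left(-102 + \left(-3\right) 4 \cdot 0\right) \left(- \frac{1}{67}\right) = \left(-102 - 0\right) \left(- \frac{1}{67}\right) = \left(-102 + 0\right) \left(- \frac{1}{67}\right) = \left(-102\right) \left(- \frac{1}{67}\right) = \frac{102}{67}$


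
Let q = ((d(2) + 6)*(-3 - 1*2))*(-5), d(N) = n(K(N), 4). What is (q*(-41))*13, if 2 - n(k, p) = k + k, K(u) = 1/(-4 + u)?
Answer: -119925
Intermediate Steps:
n(k, p) = 2 - 2*k (n(k, p) = 2 - (k + k) = 2 - 2*k)
d(N) = 2 - 2/(-4 + N)
q = 225 (q = ((2*(-5 + 2)/(-4 + 2) + 6)*(-3 - 1*2))*(-5) = ((2*(-3)/(-2) + 6)*(-3 - 2))*(-5) = ((2*(-1/2)*(-3) + 6)*(-5))*(-5) = ((3 + 6)*(-5))*(-5) = (9*(-5))*(-5) = -45*(-5) = 225)
(q*(-41))*13 = (225*(-41))*13 = -9225*13 = -119925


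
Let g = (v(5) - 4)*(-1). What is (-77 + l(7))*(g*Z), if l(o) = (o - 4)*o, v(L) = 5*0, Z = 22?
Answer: -4928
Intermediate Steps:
v(L) = 0
g = 4 (g = (0 - 4)*(-1) = -4*(-1) = 4)
l(o) = o*(-4 + o) (l(o) = (-4 + o)*o = o*(-4 + o))
(-77 + l(7))*(g*Z) = (-77 + 7*(-4 + 7))*(4*22) = (-77 + 7*3)*88 = (-77 + 21)*88 = -56*88 = -4928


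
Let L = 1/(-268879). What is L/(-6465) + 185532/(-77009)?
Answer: -322510782953011/133864955319615 ≈ -2.4092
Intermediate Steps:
L = -1/268879 ≈ -3.7191e-6
L/(-6465) + 185532/(-77009) = -1/268879/(-6465) + 185532/(-77009) = -1/268879*(-1/6465) + 185532*(-1/77009) = 1/1738302735 - 185532/77009 = -322510782953011/133864955319615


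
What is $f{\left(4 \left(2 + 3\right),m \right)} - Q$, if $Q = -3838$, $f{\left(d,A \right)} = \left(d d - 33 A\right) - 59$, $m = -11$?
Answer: $4542$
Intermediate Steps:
$f{\left(d,A \right)} = -59 + d^{2} - 33 A$ ($f{\left(d,A \right)} = \left(d^{2} - 33 A\right) - 59 = -59 + d^{2} - 33 A$)
$f{\left(4 \left(2 + 3\right),m \right)} - Q = \left(-59 + \left(4 \left(2 + 3\right)\right)^{2} - -363\right) - -3838 = \left(-59 + \left(4 \cdot 5\right)^{2} + 363\right) + 3838 = \left(-59 + 20^{2} + 363\right) + 3838 = \left(-59 + 400 + 363\right) + 3838 = 704 + 3838 = 4542$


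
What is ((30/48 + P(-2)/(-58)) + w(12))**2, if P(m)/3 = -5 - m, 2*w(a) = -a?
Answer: 1466521/53824 ≈ 27.247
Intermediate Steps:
w(a) = -a/2 (w(a) = (-a)/2 = -a/2)
P(m) = -15 - 3*m (P(m) = 3*(-5 - m) = -15 - 3*m)
((30/48 + P(-2)/(-58)) + w(12))**2 = ((30/48 + (-15 - 3*(-2))/(-58)) - 1/2*12)**2 = ((30*(1/48) + (-15 + 6)*(-1/58)) - 6)**2 = ((5/8 - 9*(-1/58)) - 6)**2 = ((5/8 + 9/58) - 6)**2 = (181/232 - 6)**2 = (-1211/232)**2 = 1466521/53824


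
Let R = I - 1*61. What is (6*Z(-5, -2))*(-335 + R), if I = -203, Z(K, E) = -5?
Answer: 17970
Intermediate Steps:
R = -264 (R = -203 - 1*61 = -203 - 61 = -264)
(6*Z(-5, -2))*(-335 + R) = (6*(-5))*(-335 - 264) = -30*(-599) = 17970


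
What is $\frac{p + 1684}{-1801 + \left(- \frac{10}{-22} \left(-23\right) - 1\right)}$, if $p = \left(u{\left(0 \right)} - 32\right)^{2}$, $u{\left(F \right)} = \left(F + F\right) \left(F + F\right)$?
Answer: $- \frac{29788}{19937} \approx -1.4941$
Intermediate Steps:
$u{\left(F \right)} = 4 F^{2}$ ($u{\left(F \right)} = 2 F 2 F = 4 F^{2}$)
$p = 1024$ ($p = \left(4 \cdot 0^{2} - 32\right)^{2} = \left(4 \cdot 0 - 32\right)^{2} = \left(0 - 32\right)^{2} = \left(-32\right)^{2} = 1024$)
$\frac{p + 1684}{-1801 + \left(- \frac{10}{-22} \left(-23\right) - 1\right)} = \frac{1024 + 1684}{-1801 + \left(- \frac{10}{-22} \left(-23\right) - 1\right)} = \frac{2708}{-1801 + \left(\left(-10\right) \left(- \frac{1}{22}\right) \left(-23\right) - 1\right)} = \frac{2708}{-1801 + \left(\frac{5}{11} \left(-23\right) - 1\right)} = \frac{2708}{-1801 - \frac{126}{11}} = \frac{2708}{- \frac{19937}{11}} = 2708 \left(- \frac{11}{19937}\right) = - \frac{29788}{19937}$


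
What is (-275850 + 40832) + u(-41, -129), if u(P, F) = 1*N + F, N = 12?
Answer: -235135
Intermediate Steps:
u(P, F) = 12 + F (u(P, F) = 1*12 + F = 12 + F)
(-275850 + 40832) + u(-41, -129) = (-275850 + 40832) + (12 - 129) = -235018 - 117 = -235135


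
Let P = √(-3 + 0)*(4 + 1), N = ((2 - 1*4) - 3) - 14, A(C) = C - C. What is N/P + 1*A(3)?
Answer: 19*I*√3/15 ≈ 2.1939*I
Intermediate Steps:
A(C) = 0
N = -19 (N = ((2 - 4) - 3) - 14 = (-2 - 3) - 14 = -5 - 14 = -19)
P = 5*I*√3 (P = √(-3)*5 = (I*√3)*5 = 5*I*√3 ≈ 8.6602*I)
N/P + 1*A(3) = -19*(-I*√3/15) + 1*0 = -(-19)*I*√3/15 + 0 = 19*I*√3/15 + 0 = 19*I*√3/15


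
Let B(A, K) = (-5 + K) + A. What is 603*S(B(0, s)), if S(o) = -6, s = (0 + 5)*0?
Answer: -3618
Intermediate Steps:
s = 0 (s = 5*0 = 0)
B(A, K) = -5 + A + K
603*S(B(0, s)) = 603*(-6) = -3618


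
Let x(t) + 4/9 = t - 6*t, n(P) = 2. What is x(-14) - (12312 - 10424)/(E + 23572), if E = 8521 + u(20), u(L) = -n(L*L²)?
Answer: 6690658/96273 ≈ 69.497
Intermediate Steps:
x(t) = -4/9 - 5*t (x(t) = -4/9 + (t - 6*t) = -4/9 - 5*t)
u(L) = -2 (u(L) = -1*2 = -2)
E = 8519 (E = 8521 - 2 = 8519)
x(-14) - (12312 - 10424)/(E + 23572) = (-4/9 - 5*(-14)) - (12312 - 10424)/(8519 + 23572) = (-4/9 + 70) - 1888/32091 = 626/9 - 1888/32091 = 6690658/96273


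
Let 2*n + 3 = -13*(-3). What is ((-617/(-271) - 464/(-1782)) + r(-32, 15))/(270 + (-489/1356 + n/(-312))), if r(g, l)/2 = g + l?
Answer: -22320147590/191244597291 ≈ -0.11671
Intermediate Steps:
r(g, l) = 2*g + 2*l (r(g, l) = 2*(g + l) = 2*g + 2*l)
n = 18 (n = -3/2 + (-13*(-3))/2 = -3/2 + (½)*39 = -3/2 + 39/2 = 18)
((-617/(-271) - 464/(-1782)) + r(-32, 15))/(270 + (-489/1356 + n/(-312))) = ((-617/(-271) - 464/(-1782)) + (2*(-32) + 2*15))/(270 + (-489/1356 + 18/(-312))) = ((-617*(-1/271) - 464*(-1/1782)) + (-64 + 30))/(270 + (-489*1/1356 + 18*(-1/312))) = ((617/271 + 232/891) - 34)/(270 + (-163/452 - 3/52)) = (612619/241461 - 34)/(270 - 1229/2938) = -7597055/(241461*792031/2938) = -7597055/241461*2938/792031 = -22320147590/191244597291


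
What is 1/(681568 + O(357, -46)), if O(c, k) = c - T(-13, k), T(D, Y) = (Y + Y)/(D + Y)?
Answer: 59/40233483 ≈ 1.4664e-6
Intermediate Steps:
T(D, Y) = 2*Y/(D + Y) (T(D, Y) = (2*Y)/(D + Y) = 2*Y/(D + Y))
O(c, k) = c - 2*k/(-13 + k)
1/(681568 + O(357, -46)) = 1/(681568 + (-2*(-46) + 357*(-13 - 46))/(-13 - 46)) = 1/(681568 + (92 + 357*(-59))/(-59)) = 1/(681568 - (92 - 21063)/59) = 1/(681568 - 1/59*(-20971)) = 1/(681568 + 20971/59) = 1/(40233483/59) = 59/40233483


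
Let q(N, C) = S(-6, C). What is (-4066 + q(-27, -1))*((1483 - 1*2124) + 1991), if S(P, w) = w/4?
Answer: -10978875/2 ≈ -5.4894e+6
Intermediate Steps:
S(P, w) = w/4 (S(P, w) = w*(¼) = w/4)
q(N, C) = C/4
(-4066 + q(-27, -1))*((1483 - 1*2124) + 1991) = (-4066 + (¼)*(-1))*((1483 - 1*2124) + 1991) = (-4066 - ¼)*((1483 - 2124) + 1991) = -16265*(-641 + 1991)/4 = -16265/4*1350 = -10978875/2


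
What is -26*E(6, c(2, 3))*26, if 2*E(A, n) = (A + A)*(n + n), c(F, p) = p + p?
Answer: -48672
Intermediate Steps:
c(F, p) = 2*p
E(A, n) = 2*A*n (E(A, n) = ((A + A)*(n + n))/2 = ((2*A)*(2*n))/2 = (4*A*n)/2 = 2*A*n)
-26*E(6, c(2, 3))*26 = -52*6*2*3*26 = -52*6*6*26 = -26*72*26 = -1872*26 = -48672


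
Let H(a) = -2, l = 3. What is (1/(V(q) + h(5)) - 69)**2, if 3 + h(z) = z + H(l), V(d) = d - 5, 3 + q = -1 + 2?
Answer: 234256/49 ≈ 4780.7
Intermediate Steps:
q = -2 (q = -3 + (-1 + 2) = -3 + 1 = -2)
V(d) = -5 + d
h(z) = -5 + z (h(z) = -3 + (z - 2) = -3 + (-2 + z) = -5 + z)
(1/(V(q) + h(5)) - 69)**2 = (1/((-5 - 2) + (-5 + 5)) - 69)**2 = (1/(-7 + 0) - 69)**2 = (1/(-7) - 69)**2 = (-1/7 - 69)**2 = (-484/7)**2 = 234256/49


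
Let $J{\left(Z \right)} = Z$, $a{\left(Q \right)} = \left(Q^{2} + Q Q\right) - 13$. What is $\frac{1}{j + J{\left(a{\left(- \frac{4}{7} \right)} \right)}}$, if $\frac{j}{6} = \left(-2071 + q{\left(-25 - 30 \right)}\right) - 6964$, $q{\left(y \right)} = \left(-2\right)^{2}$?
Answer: $- \frac{49}{2655719} \approx -1.8451 \cdot 10^{-5}$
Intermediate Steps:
$q{\left(y \right)} = 4$
$j = -54186$ ($j = 6 \left(\left(-2071 + 4\right) - 6964\right) = 6 \left(-2067 - 6964\right) = 6 \left(-9031\right) = -54186$)
$a{\left(Q \right)} = -13 + 2 Q^{2}$ ($a{\left(Q \right)} = \left(Q^{2} + Q^{2}\right) - 13 = 2 Q^{2} - 13 = -13 + 2 Q^{2}$)
$\frac{1}{j + J{\left(a{\left(- \frac{4}{7} \right)} \right)}} = \frac{1}{-54186 - \left(13 - 2 \left(- \frac{4}{7}\right)^{2}\right)} = \frac{1}{-54186 + \left(-13 + 2 \cdot \frac{16}{49}\right)} = \frac{1}{-54186 + \left(-13 + \frac{32}{49}\right)} = \frac{1}{-54186 - \frac{605}{49}} = \frac{1}{- \frac{2655719}{49}} = - \frac{49}{2655719}$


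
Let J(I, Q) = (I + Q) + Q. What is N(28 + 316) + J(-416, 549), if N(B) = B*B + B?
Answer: 119362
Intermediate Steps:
J(I, Q) = I + 2*Q
N(B) = B + B² (N(B) = B² + B = B + B²)
N(28 + 316) + J(-416, 549) = (28 + 316)*(1 + (28 + 316)) + (-416 + 2*549) = 344*(1 + 344) + (-416 + 1098) = 344*345 + 682 = 118680 + 682 = 119362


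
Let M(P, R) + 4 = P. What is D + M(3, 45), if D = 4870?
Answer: 4869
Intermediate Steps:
M(P, R) = -4 + P
D + M(3, 45) = 4870 + (-4 + 3) = 4870 - 1 = 4869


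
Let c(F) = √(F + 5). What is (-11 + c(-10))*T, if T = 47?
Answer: -517 + 47*I*√5 ≈ -517.0 + 105.1*I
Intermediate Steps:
c(F) = √(5 + F)
(-11 + c(-10))*T = (-11 + √(5 - 10))*47 = (-11 + √(-5))*47 = (-11 + I*√5)*47 = -517 + 47*I*√5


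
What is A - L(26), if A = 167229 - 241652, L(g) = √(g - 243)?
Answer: -74423 - I*√217 ≈ -74423.0 - 14.731*I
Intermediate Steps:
L(g) = √(-243 + g)
A = -74423
A - L(26) = -74423 - √(-243 + 26) = -74423 - √(-217) = -74423 - I*√217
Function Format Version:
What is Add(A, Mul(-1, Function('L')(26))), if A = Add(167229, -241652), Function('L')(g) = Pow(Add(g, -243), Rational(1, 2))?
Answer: Add(-74423, Mul(-1, I, Pow(217, Rational(1, 2)))) ≈ Add(-74423., Mul(-14.731, I))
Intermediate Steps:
Function('L')(g) = Pow(Add(-243, g), Rational(1, 2))
A = -74423
Add(A, Mul(-1, Function('L')(26))) = Add(-74423, Mul(-1, Pow(Add(-243, 26), Rational(1, 2)))) = Add(-74423, Mul(-1, Pow(-217, Rational(1, 2)))) = Add(-74423, Mul(-1, Mul(I, Pow(217, Rational(1, 2))))) = Add(-74423, Mul(-1, I, Pow(217, Rational(1, 2))))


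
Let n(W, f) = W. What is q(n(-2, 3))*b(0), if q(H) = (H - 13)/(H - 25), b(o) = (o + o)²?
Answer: 0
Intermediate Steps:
b(o) = 4*o² (b(o) = (2*o)² = 4*o²)
q(H) = (-13 + H)/(-25 + H)
q(n(-2, 3))*b(0) = ((-13 - 2)/(-25 - 2))*(4*0²) = (-15/(-27))*(4*0) = -1/27*(-15)*0 = (5/9)*0 = 0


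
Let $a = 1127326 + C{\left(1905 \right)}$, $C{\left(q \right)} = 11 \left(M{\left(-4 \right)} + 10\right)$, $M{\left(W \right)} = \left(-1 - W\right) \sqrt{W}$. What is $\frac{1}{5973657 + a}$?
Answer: $\frac{2367031}{16808507266335} - \frac{22 i}{16808507266335} \approx 1.4082 \cdot 10^{-7} - 1.3089 \cdot 10^{-12} i$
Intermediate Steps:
$M{\left(W \right)} = \sqrt{W} \left(-1 - W\right)$
$C{\left(q \right)} = 110 + 66 i$ ($C{\left(q \right)} = 11 \left(\sqrt{-4} \left(-1 - -4\right) + 10\right) = 11 \left(2 i \left(-1 + 4\right) + 10\right) = 11 \left(2 i 3 + 10\right) = 11 \left(6 i + 10\right) = 11 \left(10 + 6 i\right) = 110 + 66 i$)
$a = 1127436 + 66 i$ ($a = 1127326 + \left(110 + 66 i\right) = 1127436 + 66 i \approx 1.1274 \cdot 10^{6} + 66.0 i$)
$\frac{1}{5973657 + a} = \frac{1}{5973657 + \left(1127436 + 66 i\right)} = \frac{1}{7101093 + 66 i} = \frac{7101093 - 66 i}{50425521799005}$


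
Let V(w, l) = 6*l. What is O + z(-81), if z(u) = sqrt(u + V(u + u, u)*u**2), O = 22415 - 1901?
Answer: 20514 + 9*I*sqrt(39367) ≈ 20514.0 + 1785.7*I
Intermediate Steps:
O = 20514
z(u) = sqrt(u + 6*u**3) (z(u) = sqrt(u + (6*u)*u**2) = sqrt(u + 6*u**3))
O + z(-81) = 20514 + sqrt(-81 + 6*(-81)**3) = 20514 + sqrt(-81 + 6*(-531441)) = 20514 + sqrt(-81 - 3188646) = 20514 + sqrt(-3188727) = 20514 + 9*I*sqrt(39367)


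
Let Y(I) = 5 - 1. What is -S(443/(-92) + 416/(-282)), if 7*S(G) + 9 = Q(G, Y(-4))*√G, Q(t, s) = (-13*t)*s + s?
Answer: 9/7 - 1073759*I*√264625557/147238686 ≈ 1.2857 - 118.63*I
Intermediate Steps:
Y(I) = 4
Q(t, s) = s - 13*s*t (Q(t, s) = -13*s*t + s = s - 13*s*t)
S(G) = -9/7 + √G*(4 - 52*G)/7 (S(G) = -9/7 + ((4*(1 - 13*G))*√G)/7 = -9/7 + ((4 - 52*G)*√G)/7 = -9/7 + (√G*(4 - 52*G))/7 = -9/7 + √G*(4 - 52*G)/7)
-S(443/(-92) + 416/(-282)) = -(-9/7 + √(443/(-92) + 416/(-282))*(4 - 52*(443/(-92) + 416/(-282)))/7) = -(-9/7 + √(443*(-1/92) + 416*(-1/282))*(4 - 52*(443*(-1/92) + 416*(-1/282)))/7) = -(-9/7 + √(-443/92 - 208/141)*(4 - 52*(-443/92 - 208/141))/7) = -(-9/7 + √(-81599/12972)*(4 - 52*(-81599/12972))/7) = -(-9/7 + (I*√264625557/6486)*(4 + 1060787/3243)/7) = -(-9/7 + (⅐)*(I*√264625557/6486)*(1073759/3243)) = -(-9/7 + 1073759*I*√264625557/147238686) = 9/7 - 1073759*I*√264625557/147238686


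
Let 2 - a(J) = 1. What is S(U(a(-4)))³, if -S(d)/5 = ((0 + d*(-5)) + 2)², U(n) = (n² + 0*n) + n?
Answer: -32768000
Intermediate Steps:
a(J) = 1 (a(J) = 2 - 1*1 = 2 - 1 = 1)
U(n) = n + n² (U(n) = (n² + 0) + n = n² + n = n + n²)
S(d) = -5*(2 - 5*d)² (S(d) = -5*((0 + d*(-5)) + 2)² = -5*((0 - 5*d) + 2)² = -5*(-5*d + 2)² = -5*(2 - 5*d)²)
S(U(a(-4)))³ = (-5*(-2 + 5*(1*(1 + 1)))²)³ = (-5*(-2 + 5*(1*2))²)³ = (-5*(-2 + 5*2)²)³ = (-5*(-2 + 10)²)³ = (-5*8²)³ = (-5*64)³ = (-320)³ = -32768000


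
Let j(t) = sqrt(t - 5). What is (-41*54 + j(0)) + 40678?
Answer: 38464 + I*sqrt(5) ≈ 38464.0 + 2.2361*I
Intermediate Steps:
j(t) = sqrt(-5 + t)
(-41*54 + j(0)) + 40678 = (-41*54 + sqrt(-5 + 0)) + 40678 = (-2214 + sqrt(-5)) + 40678 = (-2214 + I*sqrt(5)) + 40678 = 38464 + I*sqrt(5)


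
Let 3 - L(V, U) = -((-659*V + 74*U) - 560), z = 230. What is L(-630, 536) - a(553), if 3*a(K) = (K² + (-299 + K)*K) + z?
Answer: 916330/3 ≈ 3.0544e+5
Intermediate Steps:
a(K) = 230/3 + K²/3 + K*(-299 + K)/3 (a(K) = ((K² + (-299 + K)*K) + 230)/3 = ((K² + K*(-299 + K)) + 230)/3 = (230 + K² + K*(-299 + K))/3 = 230/3 + K²/3 + K*(-299 + K)/3)
L(V, U) = -557 - 659*V + 74*U (L(V, U) = 3 - (-1)*((-659*V + 74*U) - 560) = 3 - (-1)*(-560 - 659*V + 74*U) = 3 - (560 - 74*U + 659*V) = 3 + (-560 - 659*V + 74*U) = -557 - 659*V + 74*U)
L(-630, 536) - a(553) = (-557 - 659*(-630) + 74*536) - (230/3 - 299/3*553 + (⅔)*553²) = (-557 + 415170 + 39664) - (230/3 - 165347/3 + (⅔)*305809) = 454277 - (230/3 - 165347/3 + 611618/3) = 454277 - 1*446501/3 = 454277 - 446501/3 = 916330/3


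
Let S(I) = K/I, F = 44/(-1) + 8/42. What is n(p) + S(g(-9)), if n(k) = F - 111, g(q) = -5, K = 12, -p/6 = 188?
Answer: -16507/105 ≈ -157.21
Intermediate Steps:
p = -1128 (p = -6*188 = -1128)
F = -920/21 (F = 44*(-1) + 8*(1/42) = -44 + 4/21 = -920/21 ≈ -43.810)
n(k) = -3251/21 (n(k) = -920/21 - 111 = -3251/21)
S(I) = 12/I
n(p) + S(g(-9)) = -3251/21 + 12/(-5) = -3251/21 + 12*(-1/5) = -3251/21 - 12/5 = -16507/105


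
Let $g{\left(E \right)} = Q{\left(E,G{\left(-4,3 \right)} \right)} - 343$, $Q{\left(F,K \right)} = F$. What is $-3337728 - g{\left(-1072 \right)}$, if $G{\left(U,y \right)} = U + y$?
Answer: $-3336313$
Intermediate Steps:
$g{\left(E \right)} = -343 + E$ ($g{\left(E \right)} = E - 343 = -343 + E$)
$-3337728 - g{\left(-1072 \right)} = -3337728 - \left(-343 - 1072\right) = -3337728 - -1415 = -3337728 + 1415 = -3336313$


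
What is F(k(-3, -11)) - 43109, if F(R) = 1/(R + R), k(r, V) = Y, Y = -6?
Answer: -517309/12 ≈ -43109.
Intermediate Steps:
k(r, V) = -6
F(R) = 1/(2*R)
F(k(-3, -11)) - 43109 = (½)/(-6) - 43109 = (½)*(-⅙) - 43109 = -1/12 - 43109 = -517309/12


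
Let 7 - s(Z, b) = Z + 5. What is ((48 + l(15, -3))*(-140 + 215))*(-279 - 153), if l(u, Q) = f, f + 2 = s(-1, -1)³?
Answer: -2365200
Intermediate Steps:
s(Z, b) = 2 - Z (s(Z, b) = 7 - (Z + 5) = 7 - (5 + Z) = 7 + (-5 - Z) = 2 - Z)
f = 25 (f = -2 + (2 - 1*(-1))³ = -2 + (2 + 1)³ = -2 + 3³ = -2 + 27 = 25)
l(u, Q) = 25
((48 + l(15, -3))*(-140 + 215))*(-279 - 153) = ((48 + 25)*(-140 + 215))*(-279 - 153) = (73*75)*(-432) = 5475*(-432) = -2365200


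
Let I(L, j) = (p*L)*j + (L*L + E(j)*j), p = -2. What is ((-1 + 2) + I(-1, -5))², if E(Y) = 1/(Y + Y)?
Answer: 225/4 ≈ 56.250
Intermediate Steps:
E(Y) = 1/(2*Y)
I(L, j) = ½ + L² - 2*L*j (I(L, j) = (-2*L)*j + (L*L + (1/(2*j))*j) = -2*L*j + (L² + ½) = -2*L*j + (½ + L²) = ½ + L² - 2*L*j)
((-1 + 2) + I(-1, -5))² = ((-1 + 2) + (½ + (-1)² - 2*(-1)*(-5)))² = (1 + (½ + 1 - 10))² = (1 - 17/2)² = (-15/2)² = 225/4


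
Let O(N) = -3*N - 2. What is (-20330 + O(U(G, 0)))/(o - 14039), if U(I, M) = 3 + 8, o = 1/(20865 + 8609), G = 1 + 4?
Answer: 120047602/82757097 ≈ 1.4506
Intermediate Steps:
G = 5
o = 1/29474 ≈ 3.3928e-5
U(I, M) = 11
O(N) = -2 - 3*N
(-20330 + O(U(G, 0)))/(o - 14039) = (-20330 + (-2 - 3*11))/(1/29474 - 14039) = (-20330 + (-2 - 33))/(-413785485/29474) = (-20330 - 35)*(-29474/413785485) = -20365*(-29474/413785485) = 120047602/82757097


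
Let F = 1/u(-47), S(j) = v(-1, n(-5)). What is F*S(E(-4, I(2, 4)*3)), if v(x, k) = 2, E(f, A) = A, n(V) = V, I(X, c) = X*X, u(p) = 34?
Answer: 1/17 ≈ 0.058824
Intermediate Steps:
I(X, c) = X²
S(j) = 2
F = 1/34 ≈ 0.029412
F*S(E(-4, I(2, 4)*3)) = (1/34)*2 = 1/17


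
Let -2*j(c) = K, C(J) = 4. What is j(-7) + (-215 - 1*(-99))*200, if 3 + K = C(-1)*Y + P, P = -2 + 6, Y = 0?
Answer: -46401/2 ≈ -23201.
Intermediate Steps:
P = 4
K = 1 (K = -3 + (4*0 + 4) = -3 + (0 + 4) = -3 + 4 = 1)
j(c) = -1/2 (j(c) = -1/2*1 = -1/2)
j(-7) + (-215 - 1*(-99))*200 = -1/2 + (-215 - 1*(-99))*200 = -1/2 + (-215 + 99)*200 = -1/2 - 116*200 = -1/2 - 23200 = -46401/2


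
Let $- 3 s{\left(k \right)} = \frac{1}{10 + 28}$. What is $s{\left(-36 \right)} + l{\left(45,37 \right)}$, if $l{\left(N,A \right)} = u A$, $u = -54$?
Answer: $- \frac{227773}{114} \approx -1998.0$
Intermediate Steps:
$l{\left(N,A \right)} = - 54 A$
$s{\left(k \right)} = - \frac{1}{114}$ ($s{\left(k \right)} = - \frac{1}{3 \left(10 + 28\right)} = - \frac{1}{3 \cdot 38} = \left(- \frac{1}{3}\right) \frac{1}{38} = - \frac{1}{114}$)
$s{\left(-36 \right)} + l{\left(45,37 \right)} = - \frac{1}{114} - 1998 = - \frac{227773}{114}$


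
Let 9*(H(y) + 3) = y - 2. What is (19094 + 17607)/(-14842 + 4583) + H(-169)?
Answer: -262399/10259 ≈ -25.577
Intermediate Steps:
H(y) = -29/9 + y/9 (H(y) = -3 + (y - 2)/9 = -3 + (-2 + y)/9 = -3 + (-2/9 + y/9) = -29/9 + y/9)
(19094 + 17607)/(-14842 + 4583) + H(-169) = (19094 + 17607)/(-14842 + 4583) + (-29/9 + (⅑)*(-169)) = 36701/(-10259) + (-29/9 - 169/9) = 36701*(-1/10259) - 22 = -36701/10259 - 22 = -262399/10259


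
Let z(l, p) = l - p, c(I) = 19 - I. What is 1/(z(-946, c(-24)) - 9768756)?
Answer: -1/9769745 ≈ -1.0236e-7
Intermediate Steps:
1/(z(-946, c(-24)) - 9768756) = 1/((-946 - (19 - 1*(-24))) - 9768756) = 1/((-946 - (19 + 24)) - 9768756) = 1/((-946 - 1*43) - 9768756) = 1/((-946 - 43) - 9768756) = 1/(-989 - 9768756) = 1/(-9769745) = -1/9769745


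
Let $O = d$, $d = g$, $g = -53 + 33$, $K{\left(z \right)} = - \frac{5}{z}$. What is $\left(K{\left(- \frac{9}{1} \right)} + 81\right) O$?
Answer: $- \frac{14680}{9} \approx -1631.1$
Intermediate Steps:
$g = -20$
$d = -20$
$O = -20$
$\left(K{\left(- \frac{9}{1} \right)} + 81\right) O = \left(- \frac{5}{\left(-9\right) 1^{-1}} + 81\right) \left(-20\right) = \left(- \frac{5}{\left(-9\right) 1} + 81\right) \left(-20\right) = \left(- \frac{5}{-9} + 81\right) \left(-20\right) = \left(\left(-5\right) \left(- \frac{1}{9}\right) + 81\right) \left(-20\right) = \left(\frac{5}{9} + 81\right) \left(-20\right) = \frac{734}{9} \left(-20\right) = - \frac{14680}{9}$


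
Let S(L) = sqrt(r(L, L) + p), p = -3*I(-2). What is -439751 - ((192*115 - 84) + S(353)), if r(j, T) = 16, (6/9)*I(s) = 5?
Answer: -461747 - I*sqrt(26)/2 ≈ -4.6175e+5 - 2.5495*I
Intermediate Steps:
I(s) = 15/2 (I(s) = (3/2)*5 = 15/2)
p = -45/2 (p = -3*15/2 = -45/2 ≈ -22.500)
S(L) = I*sqrt(26)/2 (S(L) = sqrt(16 - 45/2) = sqrt(-13/2) = I*sqrt(26)/2)
-439751 - ((192*115 - 84) + S(353)) = -439751 - ((192*115 - 84) + I*sqrt(26)/2) = -439751 - ((22080 - 84) + I*sqrt(26)/2) = -439751 - (21996 + I*sqrt(26)/2) = -439751 + (-21996 - I*sqrt(26)/2) = -461747 - I*sqrt(26)/2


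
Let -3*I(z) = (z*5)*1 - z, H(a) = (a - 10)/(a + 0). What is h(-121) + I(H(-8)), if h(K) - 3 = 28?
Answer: 28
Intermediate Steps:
h(K) = 31 (h(K) = 3 + 28 = 31)
H(a) = (-10 + a)/a
I(z) = -4*z/3 (I(z) = -((z*5)*1 - z)/3 = -((5*z)*1 - z)/3 = -(5*z - z)/3 = -4*z/3)
h(-121) + I(H(-8)) = 31 - 4*(-10 - 8)/(3*(-8)) = 31 - (-1)*(-18)/6 = 31 - 4/3*9/4 = 31 - 3 = 28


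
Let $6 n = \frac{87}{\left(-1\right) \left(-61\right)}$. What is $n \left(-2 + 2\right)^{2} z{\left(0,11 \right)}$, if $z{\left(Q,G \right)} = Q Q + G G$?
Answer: $0$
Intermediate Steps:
$z{\left(Q,G \right)} = G^{2} + Q^{2}$ ($z{\left(Q,G \right)} = Q^{2} + G^{2} = G^{2} + Q^{2}$)
$n = \frac{29}{122}$ ($n = \frac{87 \frac{1}{\left(-1\right) \left(-61\right)}}{6} = \frac{87 \cdot \frac{1}{61}}{6} = \frac{1}{6} \cdot \frac{87}{61} = \frac{29}{122} \approx 0.2377$)
$n \left(-2 + 2\right)^{2} z{\left(0,11 \right)} = \frac{29 \left(-2 + 2\right)^{2}}{122} \left(11^{2} + 0^{2}\right) = \frac{29 \cdot 0^{2}}{122} \left(121 + 0\right) = \frac{29}{122} \cdot 0 \cdot 121 = 0 \cdot 121 = 0$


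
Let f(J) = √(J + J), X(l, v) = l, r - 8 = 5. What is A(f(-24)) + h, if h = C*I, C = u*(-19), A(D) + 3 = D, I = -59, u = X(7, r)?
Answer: 7844 + 4*I*√3 ≈ 7844.0 + 6.9282*I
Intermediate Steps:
r = 13 (r = 8 + 5 = 13)
u = 7
f(J) = √2*√J (f(J) = √(2*J) = √2*√J)
A(D) = -3 + D
C = -133 (C = 7*(-19) = -133)
h = 7847 (h = -133*(-59) = 7847)
A(f(-24)) + h = (-3 + √2*√(-24)) + 7847 = (-3 + √2*(2*I*√6)) + 7847 = (-3 + 4*I*√3) + 7847 = 7844 + 4*I*√3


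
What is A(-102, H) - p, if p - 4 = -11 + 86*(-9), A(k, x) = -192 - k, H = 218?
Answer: 691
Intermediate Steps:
p = -781 (p = 4 + (-11 + 86*(-9)) = 4 + (-11 - 774) = 4 - 785 = -781)
A(-102, H) - p = (-192 - 1*(-102)) - 1*(-781) = (-192 + 102) + 781 = -90 + 781 = 691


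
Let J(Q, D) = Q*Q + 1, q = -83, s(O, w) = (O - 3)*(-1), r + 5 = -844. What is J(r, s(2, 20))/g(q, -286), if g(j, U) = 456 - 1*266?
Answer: 360401/95 ≈ 3793.7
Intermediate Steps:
r = -849 (r = -5 - 844 = -849)
s(O, w) = 3 - O (s(O, w) = (-3 + O)*(-1) = 3 - O)
J(Q, D) = 1 + Q² (J(Q, D) = Q² + 1 = 1 + Q²)
g(j, U) = 190 (g(j, U) = 456 - 266 = 190)
J(r, s(2, 20))/g(q, -286) = (1 + (-849)²)/190 = (1 + 720801)*(1/190) = 720802*(1/190) = 360401/95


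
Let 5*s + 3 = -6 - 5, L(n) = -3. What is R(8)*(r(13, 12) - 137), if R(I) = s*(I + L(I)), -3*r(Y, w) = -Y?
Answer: 5572/3 ≈ 1857.3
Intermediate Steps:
s = -14/5 (s = -⅗ + (-6 - 5)/5 = -⅗ + (⅕)*(-11) = -⅗ - 11/5 = -14/5 ≈ -2.8000)
r(Y, w) = Y/3 (r(Y, w) = -(-1)*Y/3 = Y/3)
R(I) = 42/5 - 14*I/5 (R(I) = -14*(I - 3)/5 = -14*(-3 + I)/5 = 42/5 - 14*I/5)
R(8)*(r(13, 12) - 137) = (42/5 - 14/5*8)*((⅓)*13 - 137) = (42/5 - 112/5)*(13/3 - 137) = -14*(-398/3) = 5572/3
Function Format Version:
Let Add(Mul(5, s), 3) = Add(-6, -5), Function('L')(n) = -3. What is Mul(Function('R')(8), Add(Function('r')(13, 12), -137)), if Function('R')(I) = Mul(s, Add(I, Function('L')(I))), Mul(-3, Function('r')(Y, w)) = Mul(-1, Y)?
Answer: Rational(5572, 3) ≈ 1857.3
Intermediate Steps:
s = Rational(-14, 5) (s = Add(Rational(-3, 5), Mul(Rational(1, 5), Add(-6, -5))) = Add(Rational(-3, 5), Mul(Rational(1, 5), -11)) = Add(Rational(-3, 5), Rational(-11, 5)) = Rational(-14, 5) ≈ -2.8000)
Function('r')(Y, w) = Mul(Rational(1, 3), Y) (Function('r')(Y, w) = Mul(Rational(-1, 3), Mul(-1, Y)) = Mul(Rational(1, 3), Y))
Function('R')(I) = Add(Rational(42, 5), Mul(Rational(-14, 5), I)) (Function('R')(I) = Mul(Rational(-14, 5), Add(I, -3)) = Mul(Rational(-14, 5), Add(-3, I)) = Add(Rational(42, 5), Mul(Rational(-14, 5), I)))
Mul(Function('R')(8), Add(Function('r')(13, 12), -137)) = Mul(Add(Rational(42, 5), Mul(Rational(-14, 5), 8)), Add(Mul(Rational(1, 3), 13), -137)) = Mul(Add(Rational(42, 5), Rational(-112, 5)), Add(Rational(13, 3), -137)) = Mul(-14, Rational(-398, 3)) = Rational(5572, 3)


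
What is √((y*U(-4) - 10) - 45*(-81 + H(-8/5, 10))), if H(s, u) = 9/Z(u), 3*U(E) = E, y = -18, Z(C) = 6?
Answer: √14366/2 ≈ 59.929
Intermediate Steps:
U(E) = E/3
H(s, u) = 3/2 (H(s, u) = 9/6 = 9*(⅙) = 3/2)
√((y*U(-4) - 10) - 45*(-81 + H(-8/5, 10))) = √((-6*(-4) - 10) - 45*(-81 + 3/2)) = √((-18*(-4/3) - 10) - 45*(-159/2)) = √((24 - 10) + 7155/2) = √(14 + 7155/2) = √(7183/2) = √14366/2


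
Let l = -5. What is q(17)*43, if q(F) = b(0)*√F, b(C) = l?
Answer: -215*√17 ≈ -886.47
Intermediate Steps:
b(C) = -5
q(F) = -5*√F
q(17)*43 = -5*√17*43 = -215*√17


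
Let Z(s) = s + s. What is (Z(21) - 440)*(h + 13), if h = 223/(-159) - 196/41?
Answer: -17687120/6519 ≈ -2713.2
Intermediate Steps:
Z(s) = 2*s
h = -40307/6519 (h = 223*(-1/159) - 196*1/41 = -223/159 - 196/41 = -40307/6519 ≈ -6.1830)
(Z(21) - 440)*(h + 13) = (2*21 - 440)*(-40307/6519 + 13) = (42 - 440)*(44440/6519) = -398*44440/6519 = -17687120/6519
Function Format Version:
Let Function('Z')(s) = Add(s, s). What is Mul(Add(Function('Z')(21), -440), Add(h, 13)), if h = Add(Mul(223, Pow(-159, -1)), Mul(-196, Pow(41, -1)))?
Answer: Rational(-17687120, 6519) ≈ -2713.2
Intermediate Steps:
Function('Z')(s) = Mul(2, s)
h = Rational(-40307, 6519) (h = Add(Mul(223, Rational(-1, 159)), Mul(-196, Rational(1, 41))) = Add(Rational(-223, 159), Rational(-196, 41)) = Rational(-40307, 6519) ≈ -6.1830)
Mul(Add(Function('Z')(21), -440), Add(h, 13)) = Mul(Add(Mul(2, 21), -440), Add(Rational(-40307, 6519), 13)) = Mul(Add(42, -440), Rational(44440, 6519)) = Mul(-398, Rational(44440, 6519)) = Rational(-17687120, 6519)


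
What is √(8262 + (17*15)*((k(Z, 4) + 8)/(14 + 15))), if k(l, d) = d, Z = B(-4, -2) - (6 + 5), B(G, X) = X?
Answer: 3*√781898/29 ≈ 91.474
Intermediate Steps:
Z = -13 (Z = -2 - (6 + 5) = -2 - 1*11 = -2 - 11 = -13)
√(8262 + (17*15)*((k(Z, 4) + 8)/(14 + 15))) = √(8262 + (17*15)*((4 + 8)/(14 + 15))) = √(8262 + 255*(12/29)) = √(8262 + 3060/29) = √(242658/29) = 3*√781898/29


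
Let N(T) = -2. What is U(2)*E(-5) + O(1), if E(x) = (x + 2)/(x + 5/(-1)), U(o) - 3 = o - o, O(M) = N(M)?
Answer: -11/10 ≈ -1.1000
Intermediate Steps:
O(M) = -2
U(o) = 3 (U(o) = 3 + (o - o) = 3 + 0 = 3)
E(x) = (2 + x)/(-5 + x) (E(x) = (2 + x)/(x + 5*(-1)) = (2 + x)/(x - 5) = (2 + x)/(-5 + x))
U(2)*E(-5) + O(1) = 3*((2 - 5)/(-5 - 5)) - 2 = 3*(-3/(-10)) - 2 = 3*(-1/10*(-3)) - 2 = 3*(3/10) - 2 = 9/10 - 2 = -11/10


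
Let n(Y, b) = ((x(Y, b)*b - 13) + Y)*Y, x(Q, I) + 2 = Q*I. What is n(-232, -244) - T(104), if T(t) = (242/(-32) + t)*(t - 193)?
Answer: 51270685935/16 ≈ 3.2044e+9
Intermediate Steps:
x(Q, I) = -2 + I*Q (x(Q, I) = -2 + Q*I = -2 + I*Q)
n(Y, b) = Y*(-13 + Y + b*(-2 + Y*b)) (n(Y, b) = (((-2 + b*Y)*b - 13) + Y)*Y = (((-2 + Y*b)*b - 13) + Y)*Y = ((b*(-2 + Y*b) - 13) + Y)*Y = ((-13 + b*(-2 + Y*b)) + Y)*Y = (-13 + Y + b*(-2 + Y*b))*Y = Y*(-13 + Y + b*(-2 + Y*b)))
T(t) = (-193 + t)*(-121/16 + t) (T(t) = (242*(-1/32) + t)*(-193 + t) = (-121/16 + t)*(-193 + t) = (-193 + t)*(-121/16 + t))
n(-232, -244) - T(104) = -232*(-13 - 232 - 244*(-2 - 232*(-244))) - (23353/16 + 104² - 3209/16*104) = -232*(-13 - 232 - 244*(-2 + 56608)) - (23353/16 + 10816 - 41717/2) = -232*(-13 - 232 - 244*56606) - 1*(-137327/16) = -232*(-13 - 232 - 13811864) + 137327/16 = -232*(-13812109) + 137327/16 = 3204409288 + 137327/16 = 51270685935/16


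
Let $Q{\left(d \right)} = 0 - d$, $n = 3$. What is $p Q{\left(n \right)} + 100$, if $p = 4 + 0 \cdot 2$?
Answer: $88$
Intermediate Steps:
$Q{\left(d \right)} = - d$
$p = 4$ ($p = 4 + 0 = 4$)
$p Q{\left(n \right)} + 100 = 4 \left(\left(-1\right) 3\right) + 100 = 4 \left(-3\right) + 100 = -12 + 100 = 88$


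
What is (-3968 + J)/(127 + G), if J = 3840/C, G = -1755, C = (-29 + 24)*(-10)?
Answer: 4864/2035 ≈ 2.3902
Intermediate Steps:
C = 50 (C = -5*(-10) = 50)
J = 384/5 (J = 3840/50 = 3840*(1/50) = 384/5 ≈ 76.800)
(-3968 + J)/(127 + G) = (-3968 + 384/5)/(127 - 1755) = -19456/5/(-1628) = -19456/5*(-1/1628) = 4864/2035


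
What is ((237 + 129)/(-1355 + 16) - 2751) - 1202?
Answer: -5293433/1339 ≈ -3953.3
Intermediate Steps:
((237 + 129)/(-1355 + 16) - 2751) - 1202 = (366/(-1339) - 2751) - 1202 = (366*(-1/1339) - 2751) - 1202 = (-366/1339 - 2751) - 1202 = -3683955/1339 - 1202 = -5293433/1339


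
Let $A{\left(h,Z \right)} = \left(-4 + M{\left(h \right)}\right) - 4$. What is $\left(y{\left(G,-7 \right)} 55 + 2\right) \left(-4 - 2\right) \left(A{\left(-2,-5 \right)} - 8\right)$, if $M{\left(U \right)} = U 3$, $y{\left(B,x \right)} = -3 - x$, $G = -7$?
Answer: $29304$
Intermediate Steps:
$M{\left(U \right)} = 3 U$
$A{\left(h,Z \right)} = -8 + 3 h$ ($A{\left(h,Z \right)} = \left(-4 + 3 h\right) - 4 = -8 + 3 h$)
$\left(y{\left(G,-7 \right)} 55 + 2\right) \left(-4 - 2\right) \left(A{\left(-2,-5 \right)} - 8\right) = \left(\left(-3 - -7\right) 55 + 2\right) \left(-4 - 2\right) \left(\left(-8 + 3 \left(-2\right)\right) - 8\right) = \left(\left(-3 + 7\right) 55 + 2\right) \left(- 6 \left(\left(-8 - 6\right) - 8\right)\right) = \left(4 \cdot 55 + 2\right) \left(- 6 \left(-14 - 8\right)\right) = \left(220 + 2\right) \left(\left(-6\right) \left(-22\right)\right) = 222 \cdot 132 = 29304$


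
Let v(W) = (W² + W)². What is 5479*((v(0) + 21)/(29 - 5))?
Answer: 38353/8 ≈ 4794.1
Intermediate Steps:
v(W) = (W + W²)²
5479*((v(0) + 21)/(29 - 5)) = 5479*((0²*(1 + 0)² + 21)/(29 - 5)) = 5479*((0*1² + 21)/24) = 5479*((0*1 + 21)*(1/24)) = 5479*((0 + 21)*(1/24)) = 5479*(21*(1/24)) = 5479*(7/8) = 38353/8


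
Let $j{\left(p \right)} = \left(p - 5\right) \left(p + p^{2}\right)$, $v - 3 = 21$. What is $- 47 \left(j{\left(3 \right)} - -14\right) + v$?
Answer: $494$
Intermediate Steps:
$v = 24$ ($v = 3 + 21 = 24$)
$j{\left(p \right)} = \left(-5 + p\right) \left(p + p^{2}\right)$
$- 47 \left(j{\left(3 \right)} - -14\right) + v = - 47 \left(3 \left(-5 + 3^{2} - 12\right) - -14\right) + 24 = - 47 \left(3 \left(-5 + 9 - 12\right) + 14\right) + 24 = - 47 \left(3 \left(-8\right) + 14\right) + 24 = - 47 \left(-24 + 14\right) + 24 = \left(-47\right) \left(-10\right) + 24 = 470 + 24 = 494$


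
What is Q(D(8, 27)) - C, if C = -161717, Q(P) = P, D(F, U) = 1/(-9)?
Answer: 1455452/9 ≈ 1.6172e+5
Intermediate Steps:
D(F, U) = -⅑
Q(D(8, 27)) - C = -⅑ - 1*(-161717) = -⅑ + 161717 = 1455452/9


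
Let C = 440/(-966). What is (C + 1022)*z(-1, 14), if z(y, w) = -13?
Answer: -6414278/483 ≈ -13280.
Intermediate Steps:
C = -220/483 (C = 440*(-1/966) = -220/483 ≈ -0.45549)
(C + 1022)*z(-1, 14) = (-220/483 + 1022)*(-13) = (493406/483)*(-13) = -6414278/483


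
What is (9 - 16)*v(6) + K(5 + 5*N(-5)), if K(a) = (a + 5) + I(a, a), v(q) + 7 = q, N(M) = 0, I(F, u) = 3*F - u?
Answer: 27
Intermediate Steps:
I(F, u) = -u + 3*F
v(q) = -7 + q
K(a) = 5 + 3*a (K(a) = (a + 5) + (-a + 3*a) = (5 + a) + 2*a = 5 + 3*a)
(9 - 16)*v(6) + K(5 + 5*N(-5)) = (9 - 16)*(-7 + 6) + (5 + 3*(5 + 5*0)) = -7*(-1) + (5 + 3*(5 + 0)) = 7 + (5 + 3*5) = 7 + (5 + 15) = 7 + 20 = 27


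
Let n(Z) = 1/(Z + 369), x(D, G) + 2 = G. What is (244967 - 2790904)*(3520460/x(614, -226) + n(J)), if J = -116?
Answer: 566901342598606/14421 ≈ 3.9311e+10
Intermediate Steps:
x(D, G) = -2 + G
n(Z) = 1/(369 + Z)
(244967 - 2790904)*(3520460/x(614, -226) + n(J)) = (244967 - 2790904)*(3520460/(-2 - 226) + 1/(369 - 116)) = -2545937*(3520460/(-228) + 1/253) = -2545937*(3520460*(-1/228) + 1/253) = -2545937*(-880115/57 + 1/253) = -2545937*(-222669038/14421) = 566901342598606/14421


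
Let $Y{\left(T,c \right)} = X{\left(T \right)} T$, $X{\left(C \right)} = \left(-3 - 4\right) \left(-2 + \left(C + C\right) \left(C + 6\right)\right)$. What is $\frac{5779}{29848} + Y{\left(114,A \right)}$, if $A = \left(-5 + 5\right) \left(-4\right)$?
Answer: $- \frac{651632098253}{29848} \approx -2.1832 \cdot 10^{7}$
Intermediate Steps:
$X{\left(C \right)} = 14 - 14 C \left(6 + C\right)$ ($X{\left(C \right)} = - 7 \left(-2 + 2 C \left(6 + C\right)\right) = 14 - 14 C \left(6 + C\right)$)
$A = 0$ ($A = 0 \left(-4\right) = 0$)
$Y{\left(T,c \right)} = T \left(14 - 84 T - 14 T^{2}\right)$ ($Y{\left(T,c \right)} = \left(14 - 84 T - 14 T^{2}\right) T = T \left(14 - 84 T - 14 T^{2}\right)$)
$\frac{5779}{29848} + Y{\left(114,A \right)} = \frac{5779}{29848} + 14 \cdot 114 \left(1 - 114^{2} - 684\right) = 5779 \cdot \frac{1}{29848} + 14 \cdot 114 \left(1 - 12996 - 684\right) = \frac{5779}{29848} + 14 \cdot 114 \left(1 - 12996 - 684\right) = \frac{5779}{29848} + 14 \cdot 114 \left(-13679\right) = \frac{5779}{29848} - 21831684 = - \frac{651632098253}{29848}$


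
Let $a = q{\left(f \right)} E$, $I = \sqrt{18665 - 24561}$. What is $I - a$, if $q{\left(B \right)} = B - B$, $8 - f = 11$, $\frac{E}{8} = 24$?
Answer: $2 i \sqrt{1474} \approx 76.785 i$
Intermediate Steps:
$E = 192$ ($E = 8 \cdot 24 = 192$)
$f = -3$ ($f = 8 - 11 = -3$)
$q{\left(B \right)} = 0$
$I = 2 i \sqrt{1474}$ ($I = \sqrt{-5896} = 2 i \sqrt{1474} \approx 76.785 i$)
$a = 0$ ($a = 0 \cdot 192 = 0$)
$I - a = 2 i \sqrt{1474} - 0 = 2 i \sqrt{1474} + 0 = 2 i \sqrt{1474}$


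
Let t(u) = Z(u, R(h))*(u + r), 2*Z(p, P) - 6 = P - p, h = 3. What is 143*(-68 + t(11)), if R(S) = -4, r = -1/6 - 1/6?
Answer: -16588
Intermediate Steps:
r = -⅓ (r = -1*⅙ - 1*⅙ = -⅙ - ⅙ = -⅓ ≈ -0.33333)
Z(p, P) = 3 + P/2 - p/2 (Z(p, P) = 3 + (P - p)/2 = 3 + (P/2 - p/2) = 3 + P/2 - p/2)
t(u) = (1 - u/2)*(-⅓ + u) (t(u) = (3 + (½)*(-4) - u/2)*(u - ⅓) = (3 - 2 - u/2)*(-⅓ + u) = (1 - u/2)*(-⅓ + u))
143*(-68 + t(11)) = 143*(-68 - (-1 + 3*11)*(-2 + 11)/6) = 143*(-68 - ⅙*(-1 + 33)*9) = 143*(-68 - ⅙*32*9) = 143*(-68 - 48) = 143*(-116) = -16588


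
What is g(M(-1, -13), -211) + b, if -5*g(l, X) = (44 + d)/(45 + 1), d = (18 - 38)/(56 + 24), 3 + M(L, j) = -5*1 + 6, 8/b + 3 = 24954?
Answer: -871813/4590984 ≈ -0.18990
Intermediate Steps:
b = 8/24951 (b = 8/(-3 + 24954) = 8/24951 ≈ 0.00032063)
M(L, j) = -2 (M(L, j) = -3 + (-5*1 + 6) = -3 + (-5 + 6) = -3 + 1 = -2)
d = -¼ (d = -20/80 = -20*1/80 = -¼ ≈ -0.25000)
g(l, X) = -35/184 (g(l, X) = -(44 - ¼)/(5*(45 + 1)) = -35/(4*46) = -⅕*175/184 = -35/184)
g(M(-1, -13), -211) + b = -35/184 + 8/24951 = -871813/4590984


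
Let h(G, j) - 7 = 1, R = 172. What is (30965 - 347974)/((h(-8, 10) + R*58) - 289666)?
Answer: 317009/279682 ≈ 1.1335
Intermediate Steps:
h(G, j) = 8 (h(G, j) = 7 + 1 = 8)
(30965 - 347974)/((h(-8, 10) + R*58) - 289666) = (30965 - 347974)/((8 + 172*58) - 289666) = -317009/((8 + 9976) - 289666) = -317009/(9984 - 289666) = -317009/(-279682) = -317009*(-1/279682) = 317009/279682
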